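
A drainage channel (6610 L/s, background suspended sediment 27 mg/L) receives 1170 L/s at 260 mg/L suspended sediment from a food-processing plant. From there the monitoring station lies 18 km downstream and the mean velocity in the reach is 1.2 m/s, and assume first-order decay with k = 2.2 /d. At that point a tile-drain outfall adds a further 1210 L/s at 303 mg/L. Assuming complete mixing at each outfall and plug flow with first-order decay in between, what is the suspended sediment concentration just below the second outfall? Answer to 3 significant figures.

77.4 mg/L

After mixing, C = (6610·27.00 + 1170·260.0) / 7780 = 482700/7780 = 62.04 mg/L; combined flow 7780 L/s.
Travel time t = 18·1000 / 1.2 = 15000 s = 4.167 h.
Applying C = C₀e^(−kt): 62.04 × 0.6825 = 42.34 mg/L.
At the second outfall, C = (7780·42.34 + 1210·303.0) / (7780 + 1210) = 77.43 mg/L.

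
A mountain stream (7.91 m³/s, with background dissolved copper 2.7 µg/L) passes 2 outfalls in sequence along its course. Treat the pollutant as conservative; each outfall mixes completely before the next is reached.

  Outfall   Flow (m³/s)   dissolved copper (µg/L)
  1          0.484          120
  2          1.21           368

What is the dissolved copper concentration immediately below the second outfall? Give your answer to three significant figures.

54.6 µg/L

After outfall 1: Q = 7.910 + 0.4840 = 8.394 m³/s; C = (7.910·2.700 + 0.4840·120.0)/8.394 = 9.464 µg/L.
After outfall 2: Q = 8.394 + 1.210 = 9.604 m³/s; C = (8.394·9.464 + 1.210·368.0)/9.604 = 54.64 µg/L.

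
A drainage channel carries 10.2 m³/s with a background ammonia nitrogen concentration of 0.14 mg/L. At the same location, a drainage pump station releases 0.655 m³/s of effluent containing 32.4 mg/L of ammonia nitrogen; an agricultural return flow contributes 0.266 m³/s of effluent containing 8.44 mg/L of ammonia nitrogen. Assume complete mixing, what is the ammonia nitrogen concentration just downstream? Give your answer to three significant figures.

Mass balance: C = (10.20·0.1400 + 0.6550·32.40 + 0.2660·8.440) / 11.12 = 24.90/11.12 = 2.239 mg/L.

2.24 mg/L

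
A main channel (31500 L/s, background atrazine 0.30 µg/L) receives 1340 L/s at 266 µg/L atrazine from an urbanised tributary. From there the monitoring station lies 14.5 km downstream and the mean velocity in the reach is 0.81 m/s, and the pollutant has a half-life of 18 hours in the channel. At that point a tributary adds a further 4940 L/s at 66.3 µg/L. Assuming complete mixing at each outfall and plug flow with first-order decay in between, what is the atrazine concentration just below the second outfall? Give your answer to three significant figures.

Conservation of mass: C = (31500·0.3000 + 1340·266.0) / 32840 = 365900/32840 = 11.14 µg/L; combined flow 32840 L/s.
Travel time t = 14.5·1000 / 0.81 = 17900 s = 4.973 h.
Half-life 18 h → k = ln 2 / 18 = 0.03851 h⁻¹ = 0.9242 d⁻¹.
Decay over the reach: 11.14·exp(−kt) = 11.14·0.8257 = 9.200 µg/L.
Second outfall: C = (32840·9.200 + 4940·66.30)/37780 = 16.67 µg/L.

16.7 µg/L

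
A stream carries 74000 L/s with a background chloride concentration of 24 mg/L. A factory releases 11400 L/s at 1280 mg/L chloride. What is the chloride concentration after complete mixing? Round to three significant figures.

192 mg/L

Flow-weighted average: C = (74000·24.00 + 11400·1280) / 85400 = 16370000/85400 = 191.7 mg/L.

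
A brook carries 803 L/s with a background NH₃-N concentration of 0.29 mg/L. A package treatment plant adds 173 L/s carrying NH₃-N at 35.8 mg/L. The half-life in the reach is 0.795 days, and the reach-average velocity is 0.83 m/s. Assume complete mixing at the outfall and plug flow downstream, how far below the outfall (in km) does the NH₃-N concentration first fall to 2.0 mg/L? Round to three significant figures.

98.0 km

After mixing, C = (803.0·0.2900 + 173.0·35.80) / 976.0 = 6426/976.0 = 6.584 mg/L.
Half-life 0.795 d → k = ln 2 / 0.795 = 0.8719 d⁻¹.
Set 6.584·exp(−k·t) = 2.0 → t = ln(6.584/2.0)/k = 118100 s = 32.80 h.
Distance = v·t = 0.83·118100 = 98000 m = 98.00 km.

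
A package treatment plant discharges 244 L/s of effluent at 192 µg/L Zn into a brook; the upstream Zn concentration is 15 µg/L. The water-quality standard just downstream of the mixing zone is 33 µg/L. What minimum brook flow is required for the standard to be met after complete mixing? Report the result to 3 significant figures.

Set C_mix = 33: (Q·15.00 + 244.0·192.0) / (Q + 244.0) = 33
→ Q = 244.0·(192.0 − 33)/(33 − 15.00) = 2155 L/s.

2160 L/s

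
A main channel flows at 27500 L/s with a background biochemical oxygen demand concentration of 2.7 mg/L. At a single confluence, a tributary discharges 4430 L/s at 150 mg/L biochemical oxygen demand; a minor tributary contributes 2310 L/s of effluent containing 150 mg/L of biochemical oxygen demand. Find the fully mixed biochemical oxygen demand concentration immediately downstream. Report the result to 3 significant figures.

31.7 mg/L

After mixing, C = (27500·2.700 + 4430·150.0 + 2310·150.0) / 34240 = 1085000/34240 = 31.70 mg/L.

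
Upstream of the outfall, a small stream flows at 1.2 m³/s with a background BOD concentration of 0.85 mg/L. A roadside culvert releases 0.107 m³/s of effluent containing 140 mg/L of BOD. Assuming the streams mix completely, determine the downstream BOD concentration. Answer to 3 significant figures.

Mass balance: C = (1.200·0.8500 + 0.1070·140.0) / 1.307 = 16.00/1.307 = 12.24 mg/L.

12.2 mg/L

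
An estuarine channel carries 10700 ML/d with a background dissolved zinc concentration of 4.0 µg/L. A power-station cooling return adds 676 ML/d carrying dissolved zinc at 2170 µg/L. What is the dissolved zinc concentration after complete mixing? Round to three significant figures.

133 µg/L

Mixed concentration C = ΣQC/ΣQ = (10700·4.000 + 676.0·2170) / 11380 = 1510000/11380 = 132.7 µg/L.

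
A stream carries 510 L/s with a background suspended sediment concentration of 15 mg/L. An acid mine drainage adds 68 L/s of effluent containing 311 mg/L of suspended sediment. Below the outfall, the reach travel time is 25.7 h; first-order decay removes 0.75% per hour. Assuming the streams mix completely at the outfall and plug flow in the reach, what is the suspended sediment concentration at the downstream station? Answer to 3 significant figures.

Conservation of mass: C = (510.0·15.00 + 68.00·311.0) / 578.0 = 28800/578.0 = 49.82 mg/L.
0.75%/h lost → k = −ln(1 − 0.0075) = 0.007528 h⁻¹.
After decay, C = 49.82 × e^(−kt) = 49.82 × 0.8241 = 41.06 mg/L.

41.1 mg/L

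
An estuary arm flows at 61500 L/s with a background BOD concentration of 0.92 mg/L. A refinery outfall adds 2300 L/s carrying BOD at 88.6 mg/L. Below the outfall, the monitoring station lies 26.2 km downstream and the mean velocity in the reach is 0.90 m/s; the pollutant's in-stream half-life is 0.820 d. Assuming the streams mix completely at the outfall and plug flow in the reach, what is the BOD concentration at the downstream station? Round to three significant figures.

Flow-weighted average: C = (61500·0.9200 + 2300·88.60) / 63800 = 260400/63800 = 4.081 mg/L.
Travel time t = 26.2·1000 / 0.90 = 29110 s = 8.086 h.
Half-life 0.820 d → k = ln 2 / 0.820 = 0.8453 d⁻¹.
After decay, C = 4.081 × e^(−kt) = 4.081 × 0.7522 = 3.069 mg/L.

3.07 mg/L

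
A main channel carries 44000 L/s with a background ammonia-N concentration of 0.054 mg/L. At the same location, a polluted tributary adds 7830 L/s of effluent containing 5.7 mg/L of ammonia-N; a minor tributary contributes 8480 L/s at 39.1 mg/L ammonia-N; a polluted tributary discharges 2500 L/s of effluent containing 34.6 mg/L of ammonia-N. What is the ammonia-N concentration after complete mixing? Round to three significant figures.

7.40 mg/L

After mixing, C = (44000·0.05400 + 7830·5.700 + 8480·39.10 + 2500·34.60) / 62810 = 465100/62810 = 7.404 mg/L.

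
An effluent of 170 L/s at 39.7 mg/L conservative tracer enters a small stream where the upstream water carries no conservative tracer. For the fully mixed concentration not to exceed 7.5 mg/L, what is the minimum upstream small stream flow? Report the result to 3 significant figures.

Set C_mix = 7.5: (Q·0 + 170.0·39.70) / (Q + 170.0) = 7.5
→ Q = 170.0·(39.70 − 7.5)/(7.5 − 0) = 729.9 L/s.

730 L/s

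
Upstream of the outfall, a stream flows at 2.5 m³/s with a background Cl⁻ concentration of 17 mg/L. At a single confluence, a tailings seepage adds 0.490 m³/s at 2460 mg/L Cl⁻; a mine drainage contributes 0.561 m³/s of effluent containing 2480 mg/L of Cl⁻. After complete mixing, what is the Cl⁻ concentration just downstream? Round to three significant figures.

Mixed concentration C = ΣQC/ΣQ = (2.500·17.00 + 0.4900·2460 + 0.5610·2480) / 3.551 = 2639/3.551 = 743.2 mg/L.

743 mg/L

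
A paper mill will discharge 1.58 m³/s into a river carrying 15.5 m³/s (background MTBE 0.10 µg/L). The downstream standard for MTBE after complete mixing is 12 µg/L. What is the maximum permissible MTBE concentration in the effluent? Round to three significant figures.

At the limit, (Qr·Cr + Qe·Cₑ)/(Qr + Qe) = 12:
Cₑ = (17.08·12 − 15.50·0.1000) / 1.580 = 128.7 µg/L.

129 µg/L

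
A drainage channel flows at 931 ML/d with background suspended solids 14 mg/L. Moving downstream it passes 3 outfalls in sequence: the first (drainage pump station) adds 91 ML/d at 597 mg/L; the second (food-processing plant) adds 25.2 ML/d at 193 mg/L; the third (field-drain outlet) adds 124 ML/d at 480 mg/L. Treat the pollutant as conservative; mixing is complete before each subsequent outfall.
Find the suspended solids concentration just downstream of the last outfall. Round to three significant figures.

Below outfall 1: Q → 1022 ML/d, C = (931.0·14.00 + 91.00·597.0)/1022 = 65.91 mg/L.
Below outfall 2: Q → 1047 ML/d, C = (1022·65.91 + 25.20·193.0)/1047 = 68.97 mg/L.
Below outfall 3: Q → 1171 ML/d, C = (1047·68.97 + 124.0·480.0)/1171 = 112.5 mg/L.

112 mg/L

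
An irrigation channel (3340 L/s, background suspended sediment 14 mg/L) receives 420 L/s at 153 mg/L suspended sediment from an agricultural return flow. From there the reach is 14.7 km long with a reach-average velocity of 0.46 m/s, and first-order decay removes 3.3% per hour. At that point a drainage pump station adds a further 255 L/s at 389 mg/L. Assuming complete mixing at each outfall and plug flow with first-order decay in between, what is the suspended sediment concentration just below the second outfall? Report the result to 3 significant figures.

Conservation of mass: C = (3340·14.00 + 420.0·153.0) / 3760 = 111000/3760 = 29.53 mg/L; combined flow 3760 L/s.
Travel time t = 14.7·1000 / 0.46 = 31960 s = 8.877 h.
3.3%/h lost → k = −ln(1 − 0.033) = 0.03356 h⁻¹.
After decay, C = 29.53 × e^(−kt) = 29.53 × 0.7424 = 21.92 mg/L.
Second outfall: C = (3760·21.92 + 255.0·389.0)/4015 = 45.23 mg/L.

45.2 mg/L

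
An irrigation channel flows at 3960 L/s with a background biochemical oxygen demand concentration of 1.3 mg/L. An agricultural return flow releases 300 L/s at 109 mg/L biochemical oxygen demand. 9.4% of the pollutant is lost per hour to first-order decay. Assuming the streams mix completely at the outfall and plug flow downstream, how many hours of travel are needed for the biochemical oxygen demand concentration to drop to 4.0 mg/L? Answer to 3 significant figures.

After mixing, C = (3960·1.300 + 300.0·109.0) / 4260 = 37850/4260 = 8.885 mg/L.
9.4%/h lost → k = −ln(1 − 0.094) = 0.09872 h⁻¹.
8.885·exp(−k·t) = 4.0 → t = ln(8.885/4.0)/k = 29100 s = 8.084 h.

8.08 h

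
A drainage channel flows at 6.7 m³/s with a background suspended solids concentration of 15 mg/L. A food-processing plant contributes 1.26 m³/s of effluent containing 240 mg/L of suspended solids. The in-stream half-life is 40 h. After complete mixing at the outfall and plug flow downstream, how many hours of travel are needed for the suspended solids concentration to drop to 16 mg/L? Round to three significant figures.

Mixed concentration C = ΣQC/ΣQ = (6.700·15.00 + 1.260·240.0) / 7.960 = 402.9/7.960 = 50.62 mg/L.
Half-life 40 h → k = ln 2 / 40 = 0.01733 h⁻¹ = 0.4159 d⁻¹.
50.62·exp(−k·t) = 16 → t = ln(50.62/16)/k = 239300 s = 66.46 h.

66.5 h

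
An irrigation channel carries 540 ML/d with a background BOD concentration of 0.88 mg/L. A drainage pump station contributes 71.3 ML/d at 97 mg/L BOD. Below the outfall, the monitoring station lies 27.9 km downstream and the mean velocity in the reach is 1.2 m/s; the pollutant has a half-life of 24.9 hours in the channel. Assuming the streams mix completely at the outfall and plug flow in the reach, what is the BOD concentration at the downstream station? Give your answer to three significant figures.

10.1 mg/L

Mass balance: C = (540.0·0.8800 + 71.30·97.00) / 611.3 = 7391/611.3 = 12.09 mg/L.
Travel time t = 27.9·1000 / 1.2 = 23250 s = 6.458 h.
Half-life 24.9 h → k = ln 2 / 24.9 = 0.02784 h⁻¹ = 0.6681 d⁻¹.
Decay over the reach: 12.09·exp(−kt) = 12.09·0.8355 = 10.10 mg/L.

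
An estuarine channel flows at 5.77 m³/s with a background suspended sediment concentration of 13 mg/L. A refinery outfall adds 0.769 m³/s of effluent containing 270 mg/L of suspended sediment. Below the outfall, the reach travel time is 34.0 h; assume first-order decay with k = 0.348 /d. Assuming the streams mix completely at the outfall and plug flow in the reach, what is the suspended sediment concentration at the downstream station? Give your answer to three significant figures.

26.4 mg/L

Flow-weighted average: C = (5.770·13.00 + 0.7690·270.0) / 6.539 = 282.6/6.539 = 43.22 mg/L.
After decay, C = 43.22 × e^(−kt) = 43.22 × 0.6108 = 26.40 mg/L.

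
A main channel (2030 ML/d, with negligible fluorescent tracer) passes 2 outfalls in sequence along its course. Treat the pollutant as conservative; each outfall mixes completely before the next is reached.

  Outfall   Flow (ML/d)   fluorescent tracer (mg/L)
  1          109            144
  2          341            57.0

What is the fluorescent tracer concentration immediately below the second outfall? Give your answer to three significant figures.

Below outfall 1: Q → 2139 ML/d, C = (2030·0 + 109.0·144.0)/2139 = 7.338 mg/L.
Below outfall 2: Q → 2480 ML/d, C = (2139·7.338 + 341.0·57.00)/2480 = 14.17 mg/L.

14.2 mg/L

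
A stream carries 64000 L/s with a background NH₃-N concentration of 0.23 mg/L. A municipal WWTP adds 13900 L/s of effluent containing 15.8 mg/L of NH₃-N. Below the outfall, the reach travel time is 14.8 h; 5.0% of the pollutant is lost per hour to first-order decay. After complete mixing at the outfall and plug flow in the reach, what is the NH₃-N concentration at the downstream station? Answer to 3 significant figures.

Flow-weighted average: C = (64000·0.2300 + 13900·15.80) / 77900 = 234300/77900 = 3.008 mg/L.
5.0%/h lost → k = −ln(1 − 0.05) = 0.05129 h⁻¹.
After decay, C = 3.008 × e^(−kt) = 3.008 × 0.4681 = 1.408 mg/L.

1.41 mg/L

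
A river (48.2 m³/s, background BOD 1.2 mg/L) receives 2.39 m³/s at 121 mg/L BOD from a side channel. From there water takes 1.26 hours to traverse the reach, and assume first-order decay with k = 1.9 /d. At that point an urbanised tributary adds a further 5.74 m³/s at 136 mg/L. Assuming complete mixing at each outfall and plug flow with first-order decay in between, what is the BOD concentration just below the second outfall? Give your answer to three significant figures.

Flow-weighted average: C = (48.20·1.200 + 2.390·121.0) / 50.59 = 347.0/50.59 = 6.860 mg/L; combined flow 50.59 m³/s.
Applying C = C₀e^(−kt): 6.860 × 0.9051 = 6.208 mg/L.
Second outfall: C = (50.59·6.208 + 5.740·136.0)/56.33 = 19.43 mg/L.

19.4 mg/L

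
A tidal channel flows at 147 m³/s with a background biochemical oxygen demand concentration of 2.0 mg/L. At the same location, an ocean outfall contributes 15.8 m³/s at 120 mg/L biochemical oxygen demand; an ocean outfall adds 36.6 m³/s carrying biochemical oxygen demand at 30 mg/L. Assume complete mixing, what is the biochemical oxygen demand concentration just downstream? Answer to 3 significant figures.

16.5 mg/L

Mass balance: C = (147.0·2.000 + 15.80·120.0 + 36.60·30.00) / 199.4 = 3288/199.4 = 16.49 mg/L.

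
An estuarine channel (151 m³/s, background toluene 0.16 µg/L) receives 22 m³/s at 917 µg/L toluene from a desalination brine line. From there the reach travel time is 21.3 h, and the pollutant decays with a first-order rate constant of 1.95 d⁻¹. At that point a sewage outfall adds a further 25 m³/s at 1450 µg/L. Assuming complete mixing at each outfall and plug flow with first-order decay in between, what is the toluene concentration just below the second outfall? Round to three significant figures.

201 µg/L

Conservation of mass: C = (151.0·0.1600 + 22.00·917.0) / 173.0 = 20200/173.0 = 116.8 µg/L; combined flow 173.0 m³/s.
First-order decay: C = 116.8·exp(−k·t) = 116.8·0.1772 = 20.69 µg/L.
At the second outfall, C = (173.0·20.69 + 25.00·1450) / (173.0 + 25.00) = 201.2 µg/L.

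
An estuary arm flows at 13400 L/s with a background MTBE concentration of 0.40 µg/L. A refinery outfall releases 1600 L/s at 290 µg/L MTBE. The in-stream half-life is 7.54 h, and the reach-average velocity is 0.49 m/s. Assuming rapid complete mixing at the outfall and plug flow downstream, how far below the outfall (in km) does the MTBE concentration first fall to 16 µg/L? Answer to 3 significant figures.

Flow-weighted average: C = (13400·0.4000 + 1600·290.0) / 15000 = 469400/15000 = 31.29 µg/L.
Half-life 7.54 h → k = ln 2 / 7.54 = 0.09193 h⁻¹ = 2.206 d⁻¹.
Set 31.29·exp(−k·t) = 16 → t = ln(31.29/16)/k = 26270 s = 7.296 h.
Distance = v·t = 0.49·26270 = 12870 m = 12.87 km.

12.9 km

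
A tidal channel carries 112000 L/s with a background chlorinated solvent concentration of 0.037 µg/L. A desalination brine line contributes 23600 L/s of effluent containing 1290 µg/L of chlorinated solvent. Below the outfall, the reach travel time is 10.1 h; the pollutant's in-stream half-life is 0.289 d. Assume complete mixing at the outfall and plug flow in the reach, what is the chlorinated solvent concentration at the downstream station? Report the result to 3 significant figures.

81.8 µg/L

Flow-weighted average: C = (112000·0.03700 + 23600·1290) / 135600 = 30450000/135600 = 224.5 µg/L.
Half-life 0.289 d → k = ln 2 / 0.289 = 2.398 d⁻¹.
After decay, C = 224.5 × e^(−kt) = 224.5 × 0.3645 = 81.84 µg/L.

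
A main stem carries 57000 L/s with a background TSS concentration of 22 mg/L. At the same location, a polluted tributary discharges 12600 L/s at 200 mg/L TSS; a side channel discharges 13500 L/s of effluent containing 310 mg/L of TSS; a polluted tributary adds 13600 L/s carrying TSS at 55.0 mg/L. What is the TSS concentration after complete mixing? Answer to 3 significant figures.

Mass balance: C = (57000·22.00 + 12600·200.0 + 13500·310.0 + 13600·55.00) / 96700 = 8707000/96700 = 90.04 mg/L.

90.0 mg/L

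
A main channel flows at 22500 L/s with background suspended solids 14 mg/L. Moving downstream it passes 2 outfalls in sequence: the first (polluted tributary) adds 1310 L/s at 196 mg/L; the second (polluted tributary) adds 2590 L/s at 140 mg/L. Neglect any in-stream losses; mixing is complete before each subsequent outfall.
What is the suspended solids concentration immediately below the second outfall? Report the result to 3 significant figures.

Outfall 1: combined Q = 23810 L/s; C = (22500·14.00 + 1310·196.0)/23810 = 24.01 mg/L.
Outfall 2: combined Q = 26400 L/s; C = (23810·24.01 + 2590·140.0)/26400 = 35.39 mg/L.

35.4 mg/L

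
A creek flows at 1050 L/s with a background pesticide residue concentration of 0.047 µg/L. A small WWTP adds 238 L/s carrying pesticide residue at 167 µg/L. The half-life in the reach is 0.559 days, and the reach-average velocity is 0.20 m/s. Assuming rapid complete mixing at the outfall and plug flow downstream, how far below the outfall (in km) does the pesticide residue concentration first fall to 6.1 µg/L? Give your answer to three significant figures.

22.6 km

Conservation of mass: C = (1050·0.04700 + 238.0·167.0) / 1288 = 39800/1288 = 30.90 µg/L.
Half-life 0.559 d → k = ln 2 / 0.559 = 1.240 d⁻¹.
Set 30.90·exp(−k·t) = 6.1 → t = ln(30.90/6.1)/k = 113000 s = 31.40 h.
Distance = v·t = 0.20·113000 = 22610 m = 22.61 km.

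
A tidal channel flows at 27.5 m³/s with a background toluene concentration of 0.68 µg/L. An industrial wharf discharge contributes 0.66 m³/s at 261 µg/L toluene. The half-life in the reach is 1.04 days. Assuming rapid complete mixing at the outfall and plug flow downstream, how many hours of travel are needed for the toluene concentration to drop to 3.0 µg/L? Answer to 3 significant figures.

29.4 h

Conservation of mass: C = (27.50·0.6800 + 0.6600·261.0) / 28.16 = 191.0/28.16 = 6.781 µg/L.
Half-life 1.04 d → k = ln 2 / 1.04 = 0.6665 d⁻¹.
6.781·exp(−k·t) = 3.0 → t = ln(6.781/3.0)/k = 105700 s = 29.37 h.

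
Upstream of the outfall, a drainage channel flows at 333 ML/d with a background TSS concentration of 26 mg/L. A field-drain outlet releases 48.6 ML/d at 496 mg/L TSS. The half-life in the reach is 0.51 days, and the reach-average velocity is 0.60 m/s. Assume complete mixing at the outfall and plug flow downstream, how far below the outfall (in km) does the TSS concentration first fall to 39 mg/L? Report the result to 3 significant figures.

30.1 km

Flow-weighted average: C = (333.0·26.00 + 48.60·496.0) / 381.6 = 32760/381.6 = 85.86 mg/L.
Half-life 0.51 d → k = ln 2 / 0.51 = 1.359 d⁻¹.
Set 85.86·exp(−k·t) = 39 → t = ln(85.86/39)/k = 50170 s = 13.94 h.
Distance = v·t = 0.60·50170 = 30100 m = 30.10 km.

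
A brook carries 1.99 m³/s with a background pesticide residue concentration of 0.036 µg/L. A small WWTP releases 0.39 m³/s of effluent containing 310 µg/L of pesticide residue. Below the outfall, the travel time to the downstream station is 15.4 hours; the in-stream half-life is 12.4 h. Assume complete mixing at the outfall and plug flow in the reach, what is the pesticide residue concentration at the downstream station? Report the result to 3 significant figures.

Mixed concentration C = ΣQC/ΣQ = (1.990·0.03600 + 0.3900·310.0) / 2.380 = 121.0/2.380 = 50.83 µg/L.
Half-life 12.4 h → k = ln 2 / 12.4 = 0.05590 h⁻¹ = 1.342 d⁻¹.
First-order decay: C = 50.83·exp(−k·t) = 50.83·0.4228 = 21.49 µg/L.

21.5 µg/L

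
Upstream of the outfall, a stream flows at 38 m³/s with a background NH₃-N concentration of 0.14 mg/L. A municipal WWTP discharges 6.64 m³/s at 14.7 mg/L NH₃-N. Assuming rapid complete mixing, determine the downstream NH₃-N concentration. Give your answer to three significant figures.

Mass balance: C = (38.00·0.1400 + 6.640·14.70) / 44.64 = 102.9/44.64 = 2.306 mg/L.

2.31 mg/L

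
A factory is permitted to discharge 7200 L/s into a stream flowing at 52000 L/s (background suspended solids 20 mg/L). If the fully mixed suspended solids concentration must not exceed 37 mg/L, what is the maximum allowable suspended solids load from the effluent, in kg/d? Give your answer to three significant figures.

99400 kg/d

Mass balance at the limit: 52000·20.00 + 7200·Cₑ = 59200·37 → Cₑ = 159.8 mg/L.
7200 L/s = 7.200 m³/s. Load = 7.200 m³/s × 159.8 g/m³ × 86 400 s/d = 99390 kg/d.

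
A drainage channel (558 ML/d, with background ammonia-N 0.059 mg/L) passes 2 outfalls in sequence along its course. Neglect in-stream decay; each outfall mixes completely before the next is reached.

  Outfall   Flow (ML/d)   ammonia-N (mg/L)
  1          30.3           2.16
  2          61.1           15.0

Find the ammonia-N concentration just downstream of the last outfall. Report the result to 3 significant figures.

1.56 mg/L

After outfall 1: Q = 558.0 + 30.30 = 588.3 ML/d; C = (558.0·0.05900 + 30.30·2.160)/588.3 = 0.1672 mg/L.
After outfall 2: Q = 588.3 + 61.10 = 649.4 ML/d; C = (588.3·0.1672 + 61.10·15.00)/649.4 = 1.563 mg/L.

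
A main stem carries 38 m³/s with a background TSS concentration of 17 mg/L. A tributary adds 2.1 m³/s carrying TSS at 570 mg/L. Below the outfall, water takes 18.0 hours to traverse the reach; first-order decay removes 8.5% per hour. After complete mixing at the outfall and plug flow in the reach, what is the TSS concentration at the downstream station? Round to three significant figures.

9.29 mg/L

Mixed concentration C = ΣQC/ΣQ = (38.00·17.00 + 2.100·570.0) / 40.10 = 1843/40.10 = 45.96 mg/L.
8.5%/h lost → k = −ln(1 − 0.085) = 0.08883 h⁻¹.
After decay, C = 45.96 × e^(−kt) = 45.96 × 0.2021 = 9.289 mg/L.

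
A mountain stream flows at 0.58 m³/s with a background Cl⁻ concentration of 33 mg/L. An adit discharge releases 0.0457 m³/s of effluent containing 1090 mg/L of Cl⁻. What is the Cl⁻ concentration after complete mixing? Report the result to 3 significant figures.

Flow-weighted average: C = (0.5800·33.00 + 0.04570·1090) / 0.6257 = 68.95/0.6257 = 110.2 mg/L.

110 mg/L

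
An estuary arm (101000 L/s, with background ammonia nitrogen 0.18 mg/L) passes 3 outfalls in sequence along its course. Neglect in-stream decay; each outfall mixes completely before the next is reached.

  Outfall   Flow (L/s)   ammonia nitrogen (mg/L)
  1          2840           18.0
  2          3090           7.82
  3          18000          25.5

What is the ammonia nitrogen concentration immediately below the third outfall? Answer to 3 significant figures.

4.42 mg/L

After outfall 1: Q = 101000 + 2840 = 103800 L/s; C = (101000·0.1800 + 2840·18.00)/103800 = 0.6674 mg/L.
After outfall 2: Q = 103800 + 3090 = 106900 L/s; C = (103800·0.6674 + 3090·7.820)/106900 = 0.8741 mg/L.
After outfall 3: Q = 106900 + 18000 = 124900 L/s; C = (106900·0.8741 + 18000·25.50)/124900 = 4.422 mg/L.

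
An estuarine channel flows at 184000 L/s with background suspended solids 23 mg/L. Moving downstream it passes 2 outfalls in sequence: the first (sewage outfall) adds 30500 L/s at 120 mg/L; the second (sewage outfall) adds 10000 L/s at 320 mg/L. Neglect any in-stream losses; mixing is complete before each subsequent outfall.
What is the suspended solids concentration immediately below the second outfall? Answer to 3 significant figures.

Below outfall 1: Q → 214500 L/s, C = (184000·23.00 + 30500·120.0)/214500 = 36.79 mg/L.
Below outfall 2: Q → 224500 L/s, C = (214500·36.79 + 10000·320.0)/224500 = 49.41 mg/L.

49.4 mg/L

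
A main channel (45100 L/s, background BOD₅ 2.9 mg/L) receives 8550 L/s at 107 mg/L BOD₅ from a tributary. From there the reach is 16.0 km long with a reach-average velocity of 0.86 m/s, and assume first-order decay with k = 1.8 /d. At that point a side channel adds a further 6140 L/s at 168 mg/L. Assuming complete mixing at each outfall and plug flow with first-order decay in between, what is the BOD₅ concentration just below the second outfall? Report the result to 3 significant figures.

Conservation of mass: C = (45100·2.900 + 8550·107.0) / 53650 = 1046000/53650 = 19.49 mg/L; combined flow 53650 L/s.
Travel time t = 16.0·1000 / 0.86 = 18600 s = 5.168 h.
After decay, C = 19.49 × e^(−kt) = 19.49 × 0.6787 = 13.23 mg/L.
At the second outfall, C = (53650·13.23 + 6140·168.0) / (53650 + 6140) = 29.12 mg/L.

29.1 mg/L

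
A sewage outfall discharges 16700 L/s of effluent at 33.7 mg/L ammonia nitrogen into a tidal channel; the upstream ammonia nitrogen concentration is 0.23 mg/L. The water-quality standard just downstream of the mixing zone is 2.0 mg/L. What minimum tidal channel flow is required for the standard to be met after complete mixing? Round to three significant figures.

299000 L/s

Set C_mix = 2.0: (Q·0.2300 + 16700·33.70) / (Q + 16700) = 2.0
→ Q = 16700·(33.70 − 2.0)/(2.0 − 0.2300) = 299100 L/s.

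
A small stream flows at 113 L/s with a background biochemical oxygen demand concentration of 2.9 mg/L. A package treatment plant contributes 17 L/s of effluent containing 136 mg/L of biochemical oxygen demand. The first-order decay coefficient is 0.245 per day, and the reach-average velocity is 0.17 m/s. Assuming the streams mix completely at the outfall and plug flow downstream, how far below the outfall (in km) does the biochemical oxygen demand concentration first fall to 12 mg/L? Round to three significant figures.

31.5 km

Mixed concentration C = ΣQC/ΣQ = (113.0·2.900 + 17.00·136.0) / 130.0 = 2640/130.0 = 20.31 mg/L.
Set 20.31·exp(−k·t) = 12 → t = ln(20.31/12)/k = 185500 s = 51.52 h.
Distance = v·t = 0.17·185500 = 31530 m = 31.53 km.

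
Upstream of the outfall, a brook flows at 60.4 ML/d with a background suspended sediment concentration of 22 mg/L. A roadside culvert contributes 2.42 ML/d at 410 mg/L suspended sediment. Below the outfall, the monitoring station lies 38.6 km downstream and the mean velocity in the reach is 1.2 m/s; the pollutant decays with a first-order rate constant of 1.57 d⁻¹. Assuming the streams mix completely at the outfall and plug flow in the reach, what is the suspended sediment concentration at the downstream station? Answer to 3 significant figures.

Mixed concentration C = ΣQC/ΣQ = (60.40·22.00 + 2.420·410.0) / 62.82 = 2321/62.82 = 36.95 mg/L.
Travel time t = 38.6·1000 / 1.2 = 32170 s = 8.935 h.
After decay, C = 36.95 × e^(−kt) = 36.95 × 0.5574 = 20.59 mg/L.

20.6 mg/L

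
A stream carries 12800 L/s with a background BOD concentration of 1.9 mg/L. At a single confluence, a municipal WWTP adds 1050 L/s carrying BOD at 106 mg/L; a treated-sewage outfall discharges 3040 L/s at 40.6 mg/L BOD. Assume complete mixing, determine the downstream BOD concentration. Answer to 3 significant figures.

15.3 mg/L

Conservation of mass: C = (12800·1.900 + 1050·106.0 + 3040·40.60) / 16890 = 259000/16890 = 15.34 mg/L.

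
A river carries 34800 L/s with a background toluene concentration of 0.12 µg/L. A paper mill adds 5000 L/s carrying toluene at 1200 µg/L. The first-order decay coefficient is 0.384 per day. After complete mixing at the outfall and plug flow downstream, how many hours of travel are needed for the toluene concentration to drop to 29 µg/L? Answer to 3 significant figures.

103 h

Conservation of mass: C = (34800·0.1200 + 5000·1200) / 39800 = 6004000/39800 = 150.9 µg/L.
150.9·exp(−k·t) = 29 → t = ln(150.9/29)/k = 371000 s = 103.1 h.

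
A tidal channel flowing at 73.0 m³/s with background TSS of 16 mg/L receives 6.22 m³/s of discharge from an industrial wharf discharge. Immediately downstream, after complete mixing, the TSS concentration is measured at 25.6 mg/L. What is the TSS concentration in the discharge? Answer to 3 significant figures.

138 mg/L

Mass balance: 73.00·16.00 + 6.220·Cₑ = 79.22·25.60
→ Cₑ = (79.22·25.60 − 73.00·16.00) / 6.220 = 138.3 mg/L.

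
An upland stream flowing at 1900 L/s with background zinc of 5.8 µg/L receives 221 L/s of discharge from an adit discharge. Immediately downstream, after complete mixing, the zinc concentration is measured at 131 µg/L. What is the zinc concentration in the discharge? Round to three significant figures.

1210 µg/L

Mass balance: 1900·5.800 + 221.0·Cₑ = 2121·131.0
→ Cₑ = (2121·131.0 − 1900·5.800) / 221.0 = 1207 µg/L.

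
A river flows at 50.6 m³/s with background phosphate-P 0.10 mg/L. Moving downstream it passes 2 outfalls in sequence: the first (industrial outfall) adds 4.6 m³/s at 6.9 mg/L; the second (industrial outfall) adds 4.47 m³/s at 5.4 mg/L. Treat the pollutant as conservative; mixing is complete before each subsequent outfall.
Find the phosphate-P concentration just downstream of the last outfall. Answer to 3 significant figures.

1.02 mg/L

Below outfall 1: Q → 55.20 m³/s, C = (50.60·0.1000 + 4.600·6.900)/55.20 = 0.6667 mg/L.
Below outfall 2: Q → 59.67 m³/s, C = (55.20·0.6667 + 4.470·5.400)/59.67 = 1.021 mg/L.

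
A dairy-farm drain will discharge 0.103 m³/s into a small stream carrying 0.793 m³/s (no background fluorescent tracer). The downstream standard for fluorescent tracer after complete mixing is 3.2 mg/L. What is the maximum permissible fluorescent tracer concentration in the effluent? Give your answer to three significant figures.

At the limit, (Qr·Cr + Qe·Cₑ)/(Qr + Qe) = 3.2:
Cₑ = (0.8960·3.2 − 0.7930·0) / 0.1030 = 27.84 mg/L.

27.8 mg/L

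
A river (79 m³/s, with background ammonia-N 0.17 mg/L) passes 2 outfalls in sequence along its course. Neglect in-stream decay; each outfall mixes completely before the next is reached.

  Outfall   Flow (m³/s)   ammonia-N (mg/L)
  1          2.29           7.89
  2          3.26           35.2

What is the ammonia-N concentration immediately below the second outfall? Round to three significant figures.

1.73 mg/L

After outfall 1: Q = 79.00 + 2.290 = 81.29 m³/s; C = (79.00·0.1700 + 2.290·7.890)/81.29 = 0.3875 mg/L.
After outfall 2: Q = 81.29 + 3.260 = 84.55 m³/s; C = (81.29·0.3875 + 3.260·35.20)/84.55 = 1.730 mg/L.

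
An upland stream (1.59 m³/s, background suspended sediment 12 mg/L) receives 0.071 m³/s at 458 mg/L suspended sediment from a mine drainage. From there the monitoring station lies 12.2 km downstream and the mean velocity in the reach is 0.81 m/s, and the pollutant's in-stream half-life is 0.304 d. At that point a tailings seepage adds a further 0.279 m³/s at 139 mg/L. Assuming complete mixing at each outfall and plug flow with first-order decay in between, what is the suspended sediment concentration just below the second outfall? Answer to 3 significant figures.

37.9 mg/L

Flow-weighted average: C = (1.590·12.00 + 0.07100·458.0) / 1.661 = 51.60/1.661 = 31.06 mg/L; combined flow 1.661 m³/s.
Travel time t = 12.2·1000 / 0.81 = 15060 s = 4.184 h.
Half-life 0.304 d → k = ln 2 / 0.304 = 2.280 d⁻¹.
Applying C = C₀e^(−kt): 31.06 × 0.6720 = 20.88 mg/L.
At the second outfall, C = (1.661·20.88 + 0.2790·139.0) / (1.661 + 0.2790) = 37.86 mg/L.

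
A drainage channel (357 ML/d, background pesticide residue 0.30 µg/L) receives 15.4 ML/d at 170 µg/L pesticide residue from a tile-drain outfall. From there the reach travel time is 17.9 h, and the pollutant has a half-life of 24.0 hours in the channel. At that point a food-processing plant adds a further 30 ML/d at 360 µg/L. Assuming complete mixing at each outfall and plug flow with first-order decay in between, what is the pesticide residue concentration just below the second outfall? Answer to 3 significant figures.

Mass balance: C = (357.0·0.3000 + 15.40·170.0) / 372.4 = 2725/372.4 = 7.318 µg/L; combined flow 372.4 ML/d.
Half-life 24.0 h → k = ln 2 / 24.0 = 0.02888 h⁻¹ = 0.6931 d⁻¹.
First-order decay: C = 7.318·exp(−k·t) = 7.318·0.5963 = 4.364 µg/L.
Second outfall: C = (372.4·4.364 + 30.00·360.0)/402.4 = 30.88 µg/L.

30.9 µg/L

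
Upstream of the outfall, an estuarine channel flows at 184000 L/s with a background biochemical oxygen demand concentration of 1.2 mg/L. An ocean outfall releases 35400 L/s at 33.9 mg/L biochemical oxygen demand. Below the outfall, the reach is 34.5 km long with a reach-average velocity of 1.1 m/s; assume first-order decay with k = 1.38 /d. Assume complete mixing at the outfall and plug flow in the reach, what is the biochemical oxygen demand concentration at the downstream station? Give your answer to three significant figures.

3.92 mg/L

Flow-weighted average: C = (184000·1.200 + 35400·33.90) / 219400 = 1421000/219400 = 6.476 mg/L.
Travel time t = 34.5·1000 / 1.1 = 31360 s = 8.712 h.
First-order decay: C = 6.476·exp(−k·t) = 6.476·0.6060 = 3.924 mg/L.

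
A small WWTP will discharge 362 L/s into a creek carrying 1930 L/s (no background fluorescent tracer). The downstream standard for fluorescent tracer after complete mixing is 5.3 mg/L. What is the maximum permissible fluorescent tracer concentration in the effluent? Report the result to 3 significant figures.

33.6 mg/L

At the limit, (Qr·Cr + Qe·Cₑ)/(Qr + Qe) = 5.3:
Cₑ = (2292·5.3 − 1930·0) / 362.0 = 33.56 mg/L.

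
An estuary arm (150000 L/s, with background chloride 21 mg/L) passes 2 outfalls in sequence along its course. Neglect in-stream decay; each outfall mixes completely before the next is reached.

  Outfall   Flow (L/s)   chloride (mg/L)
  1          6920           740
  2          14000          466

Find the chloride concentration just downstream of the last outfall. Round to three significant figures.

Below outfall 1: Q → 156900 L/s, C = (150000·21.00 + 6920·740.0)/156900 = 52.71 mg/L.
Below outfall 2: Q → 170900 L/s, C = (156900·52.71 + 14000·466.0)/170900 = 86.56 mg/L.

86.6 mg/L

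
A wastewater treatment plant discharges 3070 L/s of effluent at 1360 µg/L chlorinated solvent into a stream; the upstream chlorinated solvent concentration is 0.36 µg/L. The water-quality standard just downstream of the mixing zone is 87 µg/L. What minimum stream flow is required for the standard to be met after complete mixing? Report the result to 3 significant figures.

45100 L/s

Set C_mix = 87: (Q·0.3600 + 3070·1360) / (Q + 3070) = 87
→ Q = 3070·(1360 − 87)/(87 − 0.3600) = 45110 L/s.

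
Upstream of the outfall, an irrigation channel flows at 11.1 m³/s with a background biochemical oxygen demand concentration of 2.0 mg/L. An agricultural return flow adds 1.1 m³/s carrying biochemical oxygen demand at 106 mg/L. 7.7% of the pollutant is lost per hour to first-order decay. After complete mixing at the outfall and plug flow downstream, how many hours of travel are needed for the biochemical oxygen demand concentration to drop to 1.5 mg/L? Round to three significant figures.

Conservation of mass: C = (11.10·2.000 + 1.100·106.0) / 12.20 = 138.8/12.20 = 11.38 mg/L.
7.7%/h lost → k = −ln(1 − 0.077) = 0.08013 h⁻¹.
11.38·exp(−k·t) = 1.5 → t = ln(11.38/1.5)/k = 91030 s = 25.29 h.

25.3 h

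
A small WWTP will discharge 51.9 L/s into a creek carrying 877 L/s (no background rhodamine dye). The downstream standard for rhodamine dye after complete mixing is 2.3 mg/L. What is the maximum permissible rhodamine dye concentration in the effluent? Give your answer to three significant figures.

At the limit, (Qr·Cr + Qe·Cₑ)/(Qr + Qe) = 2.3:
Cₑ = (928.9·2.3 − 877.0·0) / 51.90 = 41.17 mg/L.

41.2 mg/L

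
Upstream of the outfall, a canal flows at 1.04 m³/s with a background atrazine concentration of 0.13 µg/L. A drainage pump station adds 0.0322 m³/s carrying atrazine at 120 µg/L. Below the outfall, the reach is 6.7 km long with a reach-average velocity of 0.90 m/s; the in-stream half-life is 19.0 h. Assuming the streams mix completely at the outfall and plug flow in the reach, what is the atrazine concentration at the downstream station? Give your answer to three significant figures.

3.46 µg/L

Mixed concentration C = ΣQC/ΣQ = (1.040·0.1300 + 0.03220·120.0) / 1.072 = 3.999/1.072 = 3.730 µg/L.
Travel time t = 6.7·1000 / 0.90 = 7444 s = 2.068 h.
Half-life 19.0 h → k = ln 2 / 19.0 = 0.03648 h⁻¹ = 0.8756 d⁻¹.
Decay over the reach: 3.730·exp(−kt) = 3.730·0.9273 = 3.459 µg/L.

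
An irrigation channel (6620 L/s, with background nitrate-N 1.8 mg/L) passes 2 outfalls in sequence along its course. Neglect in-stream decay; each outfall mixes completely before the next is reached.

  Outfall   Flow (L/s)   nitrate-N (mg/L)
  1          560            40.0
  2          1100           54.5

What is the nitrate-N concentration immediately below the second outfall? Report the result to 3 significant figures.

11.4 mg/L

Below outfall 1: Q → 7180 L/s, C = (6620·1.800 + 560.0·40.00)/7180 = 4.779 mg/L.
Below outfall 2: Q → 8280 L/s, C = (7180·4.779 + 1100·54.50)/8280 = 11.38 mg/L.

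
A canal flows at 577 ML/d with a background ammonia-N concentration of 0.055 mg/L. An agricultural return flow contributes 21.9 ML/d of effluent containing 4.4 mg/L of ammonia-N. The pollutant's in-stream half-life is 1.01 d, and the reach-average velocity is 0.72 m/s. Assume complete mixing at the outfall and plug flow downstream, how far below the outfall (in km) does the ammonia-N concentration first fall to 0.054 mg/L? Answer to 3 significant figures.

After mixing, C = (577.0·0.05500 + 21.90·4.400) / 598.9 = 128.1/598.9 = 0.2139 mg/L.
Half-life 1.01 d → k = ln 2 / 1.01 = 0.6863 d⁻¹.
Set 0.2139·exp(−k·t) = 0.054 → t = ln(0.2139/0.054)/k = 173300 s = 48.14 h.
Distance = v·t = 0.72·173300 = 124800 m = 124.8 km.

125 km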